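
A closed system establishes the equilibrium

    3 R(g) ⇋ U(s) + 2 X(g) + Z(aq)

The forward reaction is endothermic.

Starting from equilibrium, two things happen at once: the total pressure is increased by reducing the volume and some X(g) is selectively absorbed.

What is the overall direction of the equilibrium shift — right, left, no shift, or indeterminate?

right

Gas moles: reactants 3, products 2 (Δn_gas = -1). Compression shifts the system toward the side with fewer moles of gas — to the right.
Removing X (g), a product, drives the reaction to the right.
All effects act in the same direction — net shift to the right.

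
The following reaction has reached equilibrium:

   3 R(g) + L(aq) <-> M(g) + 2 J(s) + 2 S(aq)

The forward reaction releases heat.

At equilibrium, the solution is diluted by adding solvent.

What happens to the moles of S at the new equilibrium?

Dilution lowers every aqueous concentration by the same factor. Δn_aq = 2 − 1 = +1, so the system shifts toward the side with more dissolved moles — to the right.
The net shift is to the right. S is a product, so its amount increases.

increases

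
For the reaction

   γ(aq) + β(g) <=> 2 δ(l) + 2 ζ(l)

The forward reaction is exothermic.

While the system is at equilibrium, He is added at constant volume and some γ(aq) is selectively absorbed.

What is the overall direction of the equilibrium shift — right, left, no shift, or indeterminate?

At constant volume, adding an inert gas leaves every reacting species' partial pressure unchanged, so Q is unchanged — no shift from this change.
Removing γ (aq), a reactant, drives the reaction to the left.
Only the nonzero effect(s) matter; the net shift is to the left.

left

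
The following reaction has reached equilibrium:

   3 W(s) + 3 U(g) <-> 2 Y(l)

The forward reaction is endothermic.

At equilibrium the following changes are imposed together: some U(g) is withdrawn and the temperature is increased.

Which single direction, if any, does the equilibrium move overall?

Removing U (g), a reactant, drives the reaction to the left.
The forward reaction is endothermic. Raising T favours the endothermic direction — shift to the right.
The individual effects push in opposite directions; without quantitative information the net direction cannot be determined.

cannot be determined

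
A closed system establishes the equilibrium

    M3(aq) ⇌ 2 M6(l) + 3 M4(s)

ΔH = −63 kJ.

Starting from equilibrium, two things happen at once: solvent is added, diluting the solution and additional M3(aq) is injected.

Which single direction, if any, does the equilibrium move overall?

Dilution lowers every aqueous concentration by the same factor. Δn_aq = 0 − 1 = -1, so the system shifts toward the side with more dissolved moles — to the left.
Adding M3 (aq), a reactant, drives the reaction to the right.
The individual effects push in opposite directions; without quantitative information the net direction cannot be determined.

cannot be determined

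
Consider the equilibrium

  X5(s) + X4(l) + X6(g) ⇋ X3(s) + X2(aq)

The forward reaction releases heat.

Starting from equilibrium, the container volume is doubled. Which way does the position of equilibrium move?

Gas moles: reactants 1, products 0 (Δn_gas = -1). Expansion shifts the system toward the side with more moles of gas — to the left.

left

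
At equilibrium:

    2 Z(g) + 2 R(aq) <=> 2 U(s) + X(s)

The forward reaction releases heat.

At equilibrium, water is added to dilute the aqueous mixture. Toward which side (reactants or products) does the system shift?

Dilution lowers every aqueous concentration by the same factor. Δn_aq = 0 − 2 = -2, so the system shifts toward the side with more dissolved moles — to the left.

left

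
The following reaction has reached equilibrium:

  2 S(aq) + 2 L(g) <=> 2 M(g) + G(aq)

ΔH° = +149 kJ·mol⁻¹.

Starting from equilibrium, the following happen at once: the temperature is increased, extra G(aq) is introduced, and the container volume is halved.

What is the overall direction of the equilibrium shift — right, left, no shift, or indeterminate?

The forward reaction is endothermic. Raising T favours the endothermic direction — shift to the right.
Adding G (aq), a product, drives the reaction to the left.
Gas moles: reactants 2, products 2. Δn_gas = 0, so a volume change leaves Q equal to K — no shift from this change.
The individual effects push in opposite directions; without quantitative information the net direction cannot be determined.

cannot be determined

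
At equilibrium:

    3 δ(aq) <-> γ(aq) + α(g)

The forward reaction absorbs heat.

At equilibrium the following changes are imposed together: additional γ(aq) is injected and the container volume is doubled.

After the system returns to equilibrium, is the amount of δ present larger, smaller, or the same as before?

cannot be determined

Adding γ (aq), a product, drives the reaction to the left.
Gas moles: reactants 0, products 1 (Δn_gas = +1). Expansion shifts the system toward the side with more moles of gas — to the right.
The two effects oppose each other, so the net shift — and hence the change in δ — cannot be determined from the given information.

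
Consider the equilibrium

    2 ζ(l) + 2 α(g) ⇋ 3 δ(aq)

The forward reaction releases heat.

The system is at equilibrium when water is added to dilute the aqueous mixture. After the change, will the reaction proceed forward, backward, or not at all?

right

Dilution lowers every aqueous concentration by the same factor. Δn_aq = 3 − 0 = +3, so the system shifts toward the side with more dissolved moles — to the right.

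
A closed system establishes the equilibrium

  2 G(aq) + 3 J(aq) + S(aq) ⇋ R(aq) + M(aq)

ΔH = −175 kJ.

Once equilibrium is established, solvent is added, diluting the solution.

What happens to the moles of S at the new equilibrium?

increases

Dilution lowers every aqueous concentration by the same factor. Δn_aq = 2 − 6 = -4, so the system shifts toward the side with more dissolved moles — to the left.
The net shift is to the left. S is a reactant, so its amount increases.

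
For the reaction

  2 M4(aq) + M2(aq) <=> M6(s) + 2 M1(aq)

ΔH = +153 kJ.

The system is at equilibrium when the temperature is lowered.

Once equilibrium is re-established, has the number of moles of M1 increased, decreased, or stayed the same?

The forward reaction is endothermic. Lowering T favours the exothermic direction — shift to the left.
The net shift is to the left. M1 is a product, so its amount decreases.

decreases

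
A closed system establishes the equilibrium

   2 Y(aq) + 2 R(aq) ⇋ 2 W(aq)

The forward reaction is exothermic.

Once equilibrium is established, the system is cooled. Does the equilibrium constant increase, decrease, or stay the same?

K depends on temperature via the van 't Hoff relation. The forward reaction is exothermic, so lowering T increases K.

increases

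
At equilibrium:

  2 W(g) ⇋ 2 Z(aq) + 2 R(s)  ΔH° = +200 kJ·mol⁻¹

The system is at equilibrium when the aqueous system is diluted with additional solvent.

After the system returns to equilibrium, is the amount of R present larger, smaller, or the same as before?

increases

Dilution lowers every aqueous concentration by the same factor. Δn_aq = 2 − 0 = +2, so the system shifts toward the side with more dissolved moles — to the right.
The net shift is to the right. R is a product, so its amount increases.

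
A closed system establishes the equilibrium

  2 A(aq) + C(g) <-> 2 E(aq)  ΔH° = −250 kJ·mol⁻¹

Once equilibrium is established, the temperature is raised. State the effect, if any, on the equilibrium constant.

decreases

K depends on temperature via the van 't Hoff relation. The forward reaction is exothermic, so raising T decreases K.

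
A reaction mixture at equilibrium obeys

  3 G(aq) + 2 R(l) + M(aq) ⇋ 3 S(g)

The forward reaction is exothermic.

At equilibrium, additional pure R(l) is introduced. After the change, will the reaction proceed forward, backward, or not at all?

no shift

R is a pure liquid; its activity is 1 regardless of amount, so Q is unaffected — no shift from this change.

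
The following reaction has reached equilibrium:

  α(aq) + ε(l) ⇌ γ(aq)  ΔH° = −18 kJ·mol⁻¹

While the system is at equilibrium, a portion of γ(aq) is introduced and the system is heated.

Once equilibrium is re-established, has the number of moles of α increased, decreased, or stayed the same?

increases

Adding γ (aq), a product, drives the reaction to the left.
The forward reaction is exothermic. Raising T favours the endothermic direction — shift to the left.
The net shift is to the left. α is a reactant, so its amount increases.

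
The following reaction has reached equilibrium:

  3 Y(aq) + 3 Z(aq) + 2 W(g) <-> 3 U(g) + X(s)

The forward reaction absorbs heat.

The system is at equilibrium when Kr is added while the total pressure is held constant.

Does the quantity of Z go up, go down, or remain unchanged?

decreases

Adding inert gas at constant total pressure expands the volume and lowers every reacting partial pressure. With Δn_gas = 3 − 2 = +1, Q moves away from K toward the side with fewer gas moles, so the system shifts toward the side with more gas moles — to the right.
The net shift is to the right. Z is a reactant, so its amount decreases.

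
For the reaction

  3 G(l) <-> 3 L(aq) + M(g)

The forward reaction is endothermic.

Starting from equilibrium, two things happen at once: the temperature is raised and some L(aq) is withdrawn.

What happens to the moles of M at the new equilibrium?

The forward reaction is endothermic. Raising T favours the endothermic direction — shift to the right.
Removing L (aq), a product, drives the reaction to the right.
The net shift is to the right. M is a product, so its amount increases.

increases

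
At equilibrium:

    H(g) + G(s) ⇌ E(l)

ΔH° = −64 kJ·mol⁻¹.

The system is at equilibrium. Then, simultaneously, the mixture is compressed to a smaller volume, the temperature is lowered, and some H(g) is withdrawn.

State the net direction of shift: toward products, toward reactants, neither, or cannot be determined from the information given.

Gas moles: reactants 1, products 0 (Δn_gas = -1). Compression shifts the system toward the side with fewer moles of gas — to the right.
The forward reaction is exothermic. Lowering T favours the exothermic direction — shift to the right.
Removing H (g), a reactant, drives the reaction to the left.
The individual effects push in opposite directions; without quantitative information the net direction cannot be determined.

cannot be determined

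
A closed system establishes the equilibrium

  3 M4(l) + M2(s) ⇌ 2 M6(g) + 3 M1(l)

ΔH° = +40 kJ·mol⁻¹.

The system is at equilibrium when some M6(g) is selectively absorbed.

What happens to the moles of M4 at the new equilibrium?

decreases

Removing M6 (g), a product, drives the reaction to the right.
The net shift is to the right. M4 is a reactant, so its amount decreases.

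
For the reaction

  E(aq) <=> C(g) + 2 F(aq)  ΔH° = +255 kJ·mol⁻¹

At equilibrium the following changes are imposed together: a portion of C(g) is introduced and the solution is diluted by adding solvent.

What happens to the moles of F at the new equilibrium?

cannot be determined

Adding C (g), a product, drives the reaction to the left.
Dilution lowers every aqueous concentration by the same factor. Δn_aq = 2 − 1 = +1, so the system shifts toward the side with more dissolved moles — to the right.
The two effects oppose each other, so the net shift — and hence the change in F — cannot be determined from the given information.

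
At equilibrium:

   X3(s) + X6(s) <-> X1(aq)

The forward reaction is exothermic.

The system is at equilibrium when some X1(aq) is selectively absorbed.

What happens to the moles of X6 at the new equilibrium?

Removing X1 (aq), a product, drives the reaction to the right.
The net shift is to the right. X6 is a reactant, so its amount decreases.

decreases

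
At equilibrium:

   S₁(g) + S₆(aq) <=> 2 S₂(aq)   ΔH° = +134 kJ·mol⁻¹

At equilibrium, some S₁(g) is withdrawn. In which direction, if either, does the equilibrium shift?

left

Removing S₁ (g), a reactant, drives the reaction to the left.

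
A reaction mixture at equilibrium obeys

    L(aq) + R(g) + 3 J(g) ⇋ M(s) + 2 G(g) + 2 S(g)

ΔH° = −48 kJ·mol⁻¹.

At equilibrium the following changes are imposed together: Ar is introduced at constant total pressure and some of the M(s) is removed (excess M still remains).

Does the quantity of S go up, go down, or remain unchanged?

unchanged

Adding inert gas at constant total pressure expands the volume, scaling every reacting partial pressure by the same factor. Δn_gas = 4 − 4 = 0, so Q is unchanged — no shift.
M is a pure solid; its activity is 1 regardless of amount, so Q is unaffected — no shift from this change.
No net shift occurs, so the amount of S is unchanged.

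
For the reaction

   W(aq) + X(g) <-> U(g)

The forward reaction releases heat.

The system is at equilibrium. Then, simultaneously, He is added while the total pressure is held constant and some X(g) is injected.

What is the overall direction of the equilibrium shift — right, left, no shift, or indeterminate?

Adding inert gas at constant total pressure expands the volume, scaling every reacting partial pressure by the same factor. Δn_gas = 1 − 1 = 0, so Q is unchanged — no shift.
Adding X (g), a reactant, drives the reaction to the right.
Only the nonzero effect(s) matter; the net shift is to the right.

right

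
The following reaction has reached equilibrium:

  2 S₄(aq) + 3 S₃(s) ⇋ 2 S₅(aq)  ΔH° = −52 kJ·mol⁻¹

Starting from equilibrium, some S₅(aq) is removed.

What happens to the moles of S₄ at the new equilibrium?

Removing S₅ (aq), a product, drives the reaction to the right.
The net shift is to the right. S₄ is a reactant, so its amount decreases.

decreases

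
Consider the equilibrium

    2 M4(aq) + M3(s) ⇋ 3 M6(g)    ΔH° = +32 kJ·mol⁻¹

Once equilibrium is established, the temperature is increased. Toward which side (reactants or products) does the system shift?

right

The forward reaction is endothermic. Raising T favours the endothermic direction — shift to the right.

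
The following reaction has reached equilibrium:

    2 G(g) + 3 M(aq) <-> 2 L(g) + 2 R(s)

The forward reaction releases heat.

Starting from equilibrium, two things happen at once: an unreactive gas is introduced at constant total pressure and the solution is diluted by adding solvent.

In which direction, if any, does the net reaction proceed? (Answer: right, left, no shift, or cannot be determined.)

Adding inert gas at constant total pressure expands the volume, scaling every reacting partial pressure by the same factor. Δn_gas = 2 − 2 = 0, so Q is unchanged — no shift.
Dilution lowers every aqueous concentration by the same factor. Δn_aq = 0 − 3 = -3, so the system shifts toward the side with more dissolved moles — to the left.
Only the nonzero effect(s) matter; the net shift is to the left.

left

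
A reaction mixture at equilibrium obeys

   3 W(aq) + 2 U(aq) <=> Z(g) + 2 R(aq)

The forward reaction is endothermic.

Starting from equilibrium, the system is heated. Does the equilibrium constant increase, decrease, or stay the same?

increases

K depends on temperature via the van 't Hoff relation. The forward reaction is endothermic, so raising T increases K.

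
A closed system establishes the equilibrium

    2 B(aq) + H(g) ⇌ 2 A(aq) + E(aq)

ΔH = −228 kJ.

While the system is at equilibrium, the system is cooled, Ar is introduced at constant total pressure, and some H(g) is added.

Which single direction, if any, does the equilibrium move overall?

cannot be determined

The forward reaction is exothermic. Lowering T favours the exothermic direction — shift to the right.
Adding inert gas at constant total pressure expands the volume and lowers every reacting partial pressure. With Δn_gas = 0 − 1 = -1, Q moves away from K toward the side with fewer gas moles, so the system shifts toward the side with more gas moles — to the left.
Adding H (g), a reactant, drives the reaction to the right.
The individual effects push in opposite directions; without quantitative information the net direction cannot be determined.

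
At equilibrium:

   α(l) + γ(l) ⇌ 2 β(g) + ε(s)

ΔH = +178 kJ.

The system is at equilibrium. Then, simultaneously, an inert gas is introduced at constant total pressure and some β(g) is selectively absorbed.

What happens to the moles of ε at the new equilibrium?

Adding inert gas at constant total pressure expands the volume and lowers every reacting partial pressure. With Δn_gas = 2 − 0 = +2, Q moves away from K toward the side with fewer gas moles, so the system shifts toward the side with more gas moles — to the right.
Removing β (g), a product, drives the reaction to the right.
The net shift is to the right. ε is a product, so its amount increases.

increases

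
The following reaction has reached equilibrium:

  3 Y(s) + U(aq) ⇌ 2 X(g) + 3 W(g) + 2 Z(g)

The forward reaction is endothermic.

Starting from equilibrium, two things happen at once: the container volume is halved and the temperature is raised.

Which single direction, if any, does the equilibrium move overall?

cannot be determined

Gas moles: reactants 0, products 7 (Δn_gas = +7). Compression shifts the system toward the side with fewer moles of gas — to the left.
The forward reaction is endothermic. Raising T favours the endothermic direction — shift to the right.
The individual effects push in opposite directions; without quantitative information the net direction cannot be determined.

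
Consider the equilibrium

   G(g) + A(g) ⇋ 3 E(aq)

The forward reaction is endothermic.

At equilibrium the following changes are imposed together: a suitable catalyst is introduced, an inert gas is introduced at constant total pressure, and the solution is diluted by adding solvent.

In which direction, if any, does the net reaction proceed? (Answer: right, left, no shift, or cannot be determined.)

A catalyst speeds both forward and reverse rates equally; it changes neither Q nor K — no shift from this change.
Adding inert gas at constant total pressure expands the volume and lowers every reacting partial pressure. With Δn_gas = 0 − 2 = -2, Q moves away from K toward the side with fewer gas moles, so the system shifts toward the side with more gas moles — to the left.
Dilution lowers every aqueous concentration by the same factor. Δn_aq = 3 − 0 = +3, so the system shifts toward the side with more dissolved moles — to the right.
The individual effects push in opposite directions; without quantitative information the net direction cannot be determined.

cannot be determined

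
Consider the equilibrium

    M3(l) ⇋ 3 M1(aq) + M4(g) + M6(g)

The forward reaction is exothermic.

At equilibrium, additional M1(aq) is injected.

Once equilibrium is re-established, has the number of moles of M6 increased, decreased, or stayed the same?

decreases

Adding M1 (aq), a product, drives the reaction to the left.
The net shift is to the left. M6 is a product, so its amount decreases.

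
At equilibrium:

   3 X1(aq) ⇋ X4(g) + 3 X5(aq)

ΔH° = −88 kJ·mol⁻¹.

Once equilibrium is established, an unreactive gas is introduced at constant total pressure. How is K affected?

unchanged

The equilibrium constant depends only on temperature. This perturbation may move the position of equilibrium, but since T is unchanged, K itself is unchanged.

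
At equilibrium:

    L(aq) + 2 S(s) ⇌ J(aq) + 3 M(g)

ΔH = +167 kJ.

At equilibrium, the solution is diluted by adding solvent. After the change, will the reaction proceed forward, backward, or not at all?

no shift

Dilution scales every aqueous concentration by the same factor. Δn_aq = 1 − 1 = 0, so Q is unchanged — no shift.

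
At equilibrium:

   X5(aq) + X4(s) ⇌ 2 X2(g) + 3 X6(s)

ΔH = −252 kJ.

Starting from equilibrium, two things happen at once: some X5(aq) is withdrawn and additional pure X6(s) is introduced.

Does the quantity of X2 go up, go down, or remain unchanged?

Removing X5 (aq), a reactant, drives the reaction to the left.
X6 is a pure solid; its activity is 1 regardless of amount, so Q is unaffected — no shift from this change.
The net shift is to the left. X2 is a product, so its amount decreases.

decreases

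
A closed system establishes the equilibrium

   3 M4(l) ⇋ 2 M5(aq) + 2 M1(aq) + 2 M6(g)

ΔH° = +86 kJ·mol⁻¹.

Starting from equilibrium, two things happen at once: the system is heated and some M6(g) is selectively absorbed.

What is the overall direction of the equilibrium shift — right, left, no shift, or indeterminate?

right

The forward reaction is endothermic. Raising T favours the endothermic direction — shift to the right.
Removing M6 (g), a product, drives the reaction to the right.
All effects act in the same direction — net shift to the right.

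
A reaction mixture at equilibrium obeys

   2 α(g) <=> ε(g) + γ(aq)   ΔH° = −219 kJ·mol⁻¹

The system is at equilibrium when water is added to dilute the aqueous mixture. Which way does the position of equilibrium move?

Dilution lowers every aqueous concentration by the same factor. Δn_aq = 1 − 0 = +1, so the system shifts toward the side with more dissolved moles — to the right.

right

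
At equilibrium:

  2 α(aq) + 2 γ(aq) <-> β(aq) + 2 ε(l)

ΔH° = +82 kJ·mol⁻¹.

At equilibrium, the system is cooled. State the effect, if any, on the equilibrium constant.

K depends on temperature via the van 't Hoff relation. The forward reaction is endothermic, so lowering T decreases K.

decreases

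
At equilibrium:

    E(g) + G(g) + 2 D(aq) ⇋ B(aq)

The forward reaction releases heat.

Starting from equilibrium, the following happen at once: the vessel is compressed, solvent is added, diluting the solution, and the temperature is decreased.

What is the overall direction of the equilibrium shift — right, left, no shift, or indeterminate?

Gas moles: reactants 2, products 0 (Δn_gas = -2). Compression shifts the system toward the side with fewer moles of gas — to the right.
Dilution lowers every aqueous concentration by the same factor. Δn_aq = 1 − 2 = -1, so the system shifts toward the side with more dissolved moles — to the left.
The forward reaction is exothermic. Lowering T favours the exothermic direction — shift to the right.
The individual effects push in opposite directions; without quantitative information the net direction cannot be determined.

cannot be determined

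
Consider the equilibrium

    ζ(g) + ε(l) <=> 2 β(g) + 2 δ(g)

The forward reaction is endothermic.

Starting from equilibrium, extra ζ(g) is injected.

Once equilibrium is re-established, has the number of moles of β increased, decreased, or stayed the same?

Adding ζ (g), a reactant, drives the reaction to the right.
The net shift is to the right. β is a product, so its amount increases.

increases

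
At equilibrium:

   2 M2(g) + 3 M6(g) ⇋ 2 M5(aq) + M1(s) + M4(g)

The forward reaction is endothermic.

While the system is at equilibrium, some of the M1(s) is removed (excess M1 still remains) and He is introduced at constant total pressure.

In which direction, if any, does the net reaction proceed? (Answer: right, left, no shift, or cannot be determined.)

M1 is a pure solid; its activity is 1 regardless of amount, so Q is unaffected — no shift from this change.
Adding inert gas at constant total pressure expands the volume and lowers every reacting partial pressure. With Δn_gas = 1 − 5 = -4, Q moves away from K toward the side with fewer gas moles, so the system shifts toward the side with more gas moles — to the left.
Only the nonzero effect(s) matter; the net shift is to the left.

left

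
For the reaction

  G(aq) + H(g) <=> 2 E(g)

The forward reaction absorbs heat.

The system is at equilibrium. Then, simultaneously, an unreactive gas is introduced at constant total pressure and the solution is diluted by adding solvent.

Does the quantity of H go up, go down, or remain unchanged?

cannot be determined

Adding inert gas at constant total pressure expands the volume and lowers every reacting partial pressure. With Δn_gas = 2 − 1 = +1, Q moves away from K toward the side with fewer gas moles, so the system shifts toward the side with more gas moles — to the right.
Dilution lowers every aqueous concentration by the same factor. Δn_aq = 0 − 1 = -1, so the system shifts toward the side with more dissolved moles — to the left.
The two effects oppose each other, so the net shift — and hence the change in H — cannot be determined from the given information.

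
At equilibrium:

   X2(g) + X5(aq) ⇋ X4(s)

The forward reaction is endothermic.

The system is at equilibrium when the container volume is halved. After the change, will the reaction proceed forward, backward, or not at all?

Gas moles: reactants 1, products 0 (Δn_gas = -1). Compression shifts the system toward the side with fewer moles of gas — to the right.

right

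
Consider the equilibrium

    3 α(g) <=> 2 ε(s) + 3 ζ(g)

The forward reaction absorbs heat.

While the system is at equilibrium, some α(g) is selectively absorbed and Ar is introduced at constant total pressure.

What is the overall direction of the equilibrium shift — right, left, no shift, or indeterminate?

Removing α (g), a reactant, drives the reaction to the left.
Adding inert gas at constant total pressure expands the volume, scaling every reacting partial pressure by the same factor. Δn_gas = 3 − 3 = 0, so Q is unchanged — no shift.
Only the nonzero effect(s) matter; the net shift is to the left.

left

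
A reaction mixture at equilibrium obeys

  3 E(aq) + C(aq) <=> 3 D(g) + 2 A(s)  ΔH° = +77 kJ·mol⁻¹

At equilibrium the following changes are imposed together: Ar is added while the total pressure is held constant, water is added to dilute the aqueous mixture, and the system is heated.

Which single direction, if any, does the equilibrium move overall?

cannot be determined

Adding inert gas at constant total pressure expands the volume and lowers every reacting partial pressure. With Δn_gas = 3 − 0 = +3, Q moves away from K toward the side with fewer gas moles, so the system shifts toward the side with more gas moles — to the right.
Dilution lowers every aqueous concentration by the same factor. Δn_aq = 0 − 4 = -4, so the system shifts toward the side with more dissolved moles — to the left.
The forward reaction is endothermic. Raising T favours the endothermic direction — shift to the right.
The individual effects push in opposite directions; without quantitative information the net direction cannot be determined.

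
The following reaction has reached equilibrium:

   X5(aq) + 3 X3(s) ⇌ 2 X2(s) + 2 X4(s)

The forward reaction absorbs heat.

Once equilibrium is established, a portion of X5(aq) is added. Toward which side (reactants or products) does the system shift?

Adding X5 (aq), a reactant, drives the reaction to the right.

right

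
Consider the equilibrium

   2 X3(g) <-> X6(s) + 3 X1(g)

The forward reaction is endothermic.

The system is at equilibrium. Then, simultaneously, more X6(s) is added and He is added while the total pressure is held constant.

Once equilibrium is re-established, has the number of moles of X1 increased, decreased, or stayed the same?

X6 is a pure solid; its activity is 1 regardless of amount, so Q is unaffected — no shift from this change.
Adding inert gas at constant total pressure expands the volume and lowers every reacting partial pressure. With Δn_gas = 3 − 2 = +1, Q moves away from K toward the side with fewer gas moles, so the system shifts toward the side with more gas moles — to the right.
The net shift is to the right. X1 is a product, so its amount increases.

increases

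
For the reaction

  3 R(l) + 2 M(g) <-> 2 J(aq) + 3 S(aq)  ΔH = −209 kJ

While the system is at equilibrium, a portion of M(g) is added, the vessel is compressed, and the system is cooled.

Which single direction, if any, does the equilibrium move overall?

right

Adding M (g), a reactant, drives the reaction to the right.
Gas moles: reactants 2, products 0 (Δn_gas = -2). Compression shifts the system toward the side with fewer moles of gas — to the right.
The forward reaction is exothermic. Lowering T favours the exothermic direction — shift to the right.
All effects act in the same direction — net shift to the right.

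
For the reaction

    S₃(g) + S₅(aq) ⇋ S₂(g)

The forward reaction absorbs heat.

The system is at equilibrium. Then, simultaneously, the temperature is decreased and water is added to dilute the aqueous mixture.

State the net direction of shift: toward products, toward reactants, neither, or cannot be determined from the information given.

The forward reaction is endothermic. Lowering T favours the exothermic direction — shift to the left.
Dilution lowers every aqueous concentration by the same factor. Δn_aq = 0 − 1 = -1, so the system shifts toward the side with more dissolved moles — to the left.
All effects act in the same direction — net shift to the left.

left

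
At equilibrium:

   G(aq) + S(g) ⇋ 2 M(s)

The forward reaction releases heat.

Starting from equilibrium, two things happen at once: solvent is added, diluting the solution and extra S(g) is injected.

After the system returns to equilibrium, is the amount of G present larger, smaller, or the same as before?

Dilution lowers every aqueous concentration by the same factor. Δn_aq = 0 − 1 = -1, so the system shifts toward the side with more dissolved moles — to the left.
Adding S (g), a reactant, drives the reaction to the right.
The two effects oppose each other, so the net shift — and hence the change in G — cannot be determined from the given information.

cannot be determined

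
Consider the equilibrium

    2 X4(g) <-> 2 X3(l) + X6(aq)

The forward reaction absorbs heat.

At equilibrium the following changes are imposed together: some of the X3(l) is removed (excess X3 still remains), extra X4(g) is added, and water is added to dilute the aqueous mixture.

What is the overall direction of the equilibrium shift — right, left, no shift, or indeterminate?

right

X3 is a pure liquid; its activity is 1 regardless of amount, so Q is unaffected — no shift from this change.
Adding X4 (g), a reactant, drives the reaction to the right.
Dilution lowers every aqueous concentration by the same factor. Δn_aq = 1 − 0 = +1, so the system shifts toward the side with more dissolved moles — to the right.
Only the nonzero effect(s) matter; the net shift is to the right.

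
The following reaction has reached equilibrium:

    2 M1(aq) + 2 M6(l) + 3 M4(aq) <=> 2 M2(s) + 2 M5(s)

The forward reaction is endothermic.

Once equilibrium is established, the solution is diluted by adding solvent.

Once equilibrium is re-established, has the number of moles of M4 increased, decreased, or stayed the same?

Dilution lowers every aqueous concentration by the same factor. Δn_aq = 0 − 5 = -5, so the system shifts toward the side with more dissolved moles — to the left.
The net shift is to the left. M4 is a reactant, so its amount increases.

increases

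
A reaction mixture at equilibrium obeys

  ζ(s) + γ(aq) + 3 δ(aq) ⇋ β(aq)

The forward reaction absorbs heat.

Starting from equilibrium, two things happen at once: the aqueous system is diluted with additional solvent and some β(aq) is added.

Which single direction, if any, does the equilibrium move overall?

Dilution lowers every aqueous concentration by the same factor. Δn_aq = 1 − 4 = -3, so the system shifts toward the side with more dissolved moles — to the left.
Adding β (aq), a product, drives the reaction to the left.
All effects act in the same direction — net shift to the left.

left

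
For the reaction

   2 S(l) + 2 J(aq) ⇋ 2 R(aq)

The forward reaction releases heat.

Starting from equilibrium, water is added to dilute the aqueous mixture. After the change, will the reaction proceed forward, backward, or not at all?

no shift

Dilution scales every aqueous concentration by the same factor. Δn_aq = 2 − 2 = 0, so Q is unchanged — no shift.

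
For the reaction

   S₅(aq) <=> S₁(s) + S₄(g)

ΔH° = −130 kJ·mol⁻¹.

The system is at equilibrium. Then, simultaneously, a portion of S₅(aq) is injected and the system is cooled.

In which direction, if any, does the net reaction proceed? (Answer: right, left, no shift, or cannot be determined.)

right

Adding S₅ (aq), a reactant, drives the reaction to the right.
The forward reaction is exothermic. Lowering T favours the exothermic direction — shift to the right.
All effects act in the same direction — net shift to the right.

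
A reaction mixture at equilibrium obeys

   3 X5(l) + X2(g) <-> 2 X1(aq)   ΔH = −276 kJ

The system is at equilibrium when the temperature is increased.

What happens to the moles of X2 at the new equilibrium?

The forward reaction is exothermic. Raising T favours the endothermic direction — shift to the left.
The net shift is to the left. X2 is a reactant, so its amount increases.

increases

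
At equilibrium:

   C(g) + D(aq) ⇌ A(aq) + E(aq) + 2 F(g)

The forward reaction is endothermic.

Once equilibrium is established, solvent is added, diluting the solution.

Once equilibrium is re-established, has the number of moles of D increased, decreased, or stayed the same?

Dilution lowers every aqueous concentration by the same factor. Δn_aq = 2 − 1 = +1, so the system shifts toward the side with more dissolved moles — to the right.
The net shift is to the right. D is a reactant, so its amount decreases.

decreases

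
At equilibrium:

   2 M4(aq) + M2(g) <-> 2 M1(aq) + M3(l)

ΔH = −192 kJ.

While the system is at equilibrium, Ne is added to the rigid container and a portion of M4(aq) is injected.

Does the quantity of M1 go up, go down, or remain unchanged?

At constant volume, adding an inert gas leaves every reacting species' partial pressure unchanged, so Q is unchanged — no shift from this change.
Adding M4 (aq), a reactant, drives the reaction to the right.
The net shift is to the right. M1 is a product, so its amount increases.

increases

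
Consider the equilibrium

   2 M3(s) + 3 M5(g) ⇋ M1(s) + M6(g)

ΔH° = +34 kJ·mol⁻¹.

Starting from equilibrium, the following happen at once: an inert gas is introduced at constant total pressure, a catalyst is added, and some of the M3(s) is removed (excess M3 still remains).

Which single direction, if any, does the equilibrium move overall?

left

Adding inert gas at constant total pressure expands the volume and lowers every reacting partial pressure. With Δn_gas = 1 − 3 = -2, Q moves away from K toward the side with fewer gas moles, so the system shifts toward the side with more gas moles — to the left.
A catalyst speeds both forward and reverse rates equally; it changes neither Q nor K — no shift from this change.
M3 is a pure solid; its activity is 1 regardless of amount, so Q is unaffected — no shift from this change.
Only the nonzero effect(s) matter; the net shift is to the left.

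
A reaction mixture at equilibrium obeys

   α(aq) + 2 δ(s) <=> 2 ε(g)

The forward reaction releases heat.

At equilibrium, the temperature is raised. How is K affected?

decreases

K depends on temperature via the van 't Hoff relation. The forward reaction is exothermic, so raising T decreases K.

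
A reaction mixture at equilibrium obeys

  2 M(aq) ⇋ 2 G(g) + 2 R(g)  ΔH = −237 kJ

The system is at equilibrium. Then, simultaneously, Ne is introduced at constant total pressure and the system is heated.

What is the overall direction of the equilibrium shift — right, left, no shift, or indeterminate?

cannot be determined

Adding inert gas at constant total pressure expands the volume and lowers every reacting partial pressure. With Δn_gas = 4 − 0 = +4, Q moves away from K toward the side with fewer gas moles, so the system shifts toward the side with more gas moles — to the right.
The forward reaction is exothermic. Raising T favours the endothermic direction — shift to the left.
The individual effects push in opposite directions; without quantitative information the net direction cannot be determined.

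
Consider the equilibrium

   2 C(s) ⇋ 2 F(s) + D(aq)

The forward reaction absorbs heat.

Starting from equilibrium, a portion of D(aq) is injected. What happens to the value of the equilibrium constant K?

unchanged

The equilibrium constant depends only on temperature. This perturbation may move the position of equilibrium, but since T is unchanged, K itself is unchanged.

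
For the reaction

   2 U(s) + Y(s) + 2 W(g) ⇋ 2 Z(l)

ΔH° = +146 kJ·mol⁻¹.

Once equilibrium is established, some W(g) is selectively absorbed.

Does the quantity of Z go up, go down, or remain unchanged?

decreases

Removing W (g), a reactant, drives the reaction to the left.
The net shift is to the left. Z is a product, so its amount decreases.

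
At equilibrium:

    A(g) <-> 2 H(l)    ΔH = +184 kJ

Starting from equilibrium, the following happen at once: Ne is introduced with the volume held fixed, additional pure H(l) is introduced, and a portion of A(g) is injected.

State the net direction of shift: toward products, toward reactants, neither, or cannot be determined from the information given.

right

At constant volume, adding an inert gas leaves every reacting species' partial pressure unchanged, so Q is unchanged — no shift from this change.
H is a pure liquid; its activity is 1 regardless of amount, so Q is unaffected — no shift from this change.
Adding A (g), a reactant, drives the reaction to the right.
Only the nonzero effect(s) matter; the net shift is to the right.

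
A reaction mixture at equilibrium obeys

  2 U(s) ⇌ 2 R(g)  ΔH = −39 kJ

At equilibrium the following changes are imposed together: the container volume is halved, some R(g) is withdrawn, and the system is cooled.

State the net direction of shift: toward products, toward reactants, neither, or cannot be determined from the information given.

Gas moles: reactants 0, products 2 (Δn_gas = +2). Compression shifts the system toward the side with fewer moles of gas — to the left.
Removing R (g), a product, drives the reaction to the right.
The forward reaction is exothermic. Lowering T favours the exothermic direction — shift to the right.
The individual effects push in opposite directions; without quantitative information the net direction cannot be determined.

cannot be determined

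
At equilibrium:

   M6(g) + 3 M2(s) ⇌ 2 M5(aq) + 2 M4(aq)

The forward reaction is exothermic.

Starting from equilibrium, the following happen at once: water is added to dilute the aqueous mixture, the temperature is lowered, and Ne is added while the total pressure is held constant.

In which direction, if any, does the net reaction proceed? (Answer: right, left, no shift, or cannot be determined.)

cannot be determined

Dilution lowers every aqueous concentration by the same factor. Δn_aq = 4 − 0 = +4, so the system shifts toward the side with more dissolved moles — to the right.
The forward reaction is exothermic. Lowering T favours the exothermic direction — shift to the right.
Adding inert gas at constant total pressure expands the volume and lowers every reacting partial pressure. With Δn_gas = 0 − 1 = -1, Q moves away from K toward the side with fewer gas moles, so the system shifts toward the side with more gas moles — to the left.
The individual effects push in opposite directions; without quantitative information the net direction cannot be determined.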